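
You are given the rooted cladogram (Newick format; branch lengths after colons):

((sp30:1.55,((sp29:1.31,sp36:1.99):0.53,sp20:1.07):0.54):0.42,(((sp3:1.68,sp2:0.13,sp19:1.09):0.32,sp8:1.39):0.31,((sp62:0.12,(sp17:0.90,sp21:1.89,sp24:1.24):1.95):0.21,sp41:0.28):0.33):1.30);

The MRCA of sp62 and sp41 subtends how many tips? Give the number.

5

The MRCA of sp62 and sp41 is the node subtending ((sp62,(sp17,sp21,sp24)),sp41).
That clade contains 5 terminal taxa: sp17, sp21, sp24, sp41, sp62.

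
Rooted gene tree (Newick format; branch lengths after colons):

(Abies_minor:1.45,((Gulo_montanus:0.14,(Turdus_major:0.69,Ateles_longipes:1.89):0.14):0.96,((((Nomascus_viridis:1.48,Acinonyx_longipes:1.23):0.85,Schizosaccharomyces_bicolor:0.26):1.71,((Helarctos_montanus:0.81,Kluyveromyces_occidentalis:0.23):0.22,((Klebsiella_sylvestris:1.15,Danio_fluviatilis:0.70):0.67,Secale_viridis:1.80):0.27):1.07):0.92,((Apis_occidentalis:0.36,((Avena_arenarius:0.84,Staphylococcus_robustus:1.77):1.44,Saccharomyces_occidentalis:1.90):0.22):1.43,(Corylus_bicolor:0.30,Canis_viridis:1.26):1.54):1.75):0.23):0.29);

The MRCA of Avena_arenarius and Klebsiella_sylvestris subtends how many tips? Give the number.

14

The MRCA of Avena_arenarius and Klebsiella_sylvestris is the node subtending ((((Nomascus_viridis,Acinonyx_longipes),Schizosaccharomyces_bicolor),((Helarctos_montanus,Kluyveromyces_occidentalis),((Klebsiella_sylvestris,Danio_fluviatilis),Secale_viridis))),((Apis_occidentalis,((Avena_arenarius,Staphylococcus_robustus),Saccharomyces_occidentalis)),(Corylus_bicolor,Canis_viridis))).
That clade contains 14 terminal taxa: Acinonyx_longipes, Apis_occidentalis, Avena_arenarius, Canis_viridis, Corylus_bicolor, Danio_fluviatilis, Helarctos_montanus, Klebsiella_sylvestris, Kluyveromyces_occidentalis, Nomascus_viridis, Saccharomyces_occidentalis, Schizosaccharomyces_bicolor, Secale_viridis, Staphylococcus_robustus.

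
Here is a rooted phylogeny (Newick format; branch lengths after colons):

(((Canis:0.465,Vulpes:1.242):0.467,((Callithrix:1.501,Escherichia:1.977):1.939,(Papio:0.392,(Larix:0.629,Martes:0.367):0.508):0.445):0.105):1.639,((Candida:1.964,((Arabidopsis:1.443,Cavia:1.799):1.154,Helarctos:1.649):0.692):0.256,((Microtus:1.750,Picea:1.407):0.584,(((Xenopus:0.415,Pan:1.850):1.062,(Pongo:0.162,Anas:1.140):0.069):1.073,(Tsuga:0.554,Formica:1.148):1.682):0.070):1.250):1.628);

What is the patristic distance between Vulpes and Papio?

The path runs Vulpes → … → MRCA → … → Papio; the MRCA is the node subtending ((Canis,Vulpes),((Callithrix,Escherichia),(Papio,(Larix,Martes)))).
Branch lengths along that path: 1.242 + 0.467 + 0.105 + 0.445 + 0.392 = 2.651.

2.651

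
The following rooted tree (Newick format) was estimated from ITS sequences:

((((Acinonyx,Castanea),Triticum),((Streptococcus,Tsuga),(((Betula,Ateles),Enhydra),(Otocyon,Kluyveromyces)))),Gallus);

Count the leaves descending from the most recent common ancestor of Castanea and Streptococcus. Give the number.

The MRCA of Castanea and Streptococcus is the node subtending (((Acinonyx,Castanea),Triticum),((Streptococcus,Tsuga),(((Betula,Ateles),Enhydra),(Otocyon,Kluyveromyces)))).
That clade contains 10 terminal taxa: Acinonyx, Ateles, Betula, Castanea, Enhydra, Kluyveromyces, Otocyon, Streptococcus, Triticum, Tsuga.

10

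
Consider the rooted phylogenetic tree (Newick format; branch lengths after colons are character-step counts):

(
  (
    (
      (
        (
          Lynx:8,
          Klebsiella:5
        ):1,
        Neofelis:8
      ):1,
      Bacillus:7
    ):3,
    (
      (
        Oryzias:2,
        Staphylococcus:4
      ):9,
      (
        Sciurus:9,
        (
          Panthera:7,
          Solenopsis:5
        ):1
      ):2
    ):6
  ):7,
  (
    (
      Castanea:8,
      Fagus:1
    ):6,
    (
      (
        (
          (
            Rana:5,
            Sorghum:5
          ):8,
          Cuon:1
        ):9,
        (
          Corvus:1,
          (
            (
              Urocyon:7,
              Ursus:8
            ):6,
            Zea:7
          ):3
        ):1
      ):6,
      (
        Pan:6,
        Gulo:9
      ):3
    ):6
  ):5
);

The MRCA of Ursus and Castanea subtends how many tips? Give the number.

11

The MRCA of Ursus and Castanea is the node subtending ((Castanea,Fagus),((((Rana,Sorghum),Cuon),(Corvus,((Urocyon,Ursus),Zea))),(Pan,Gulo))).
That clade contains 11 terminal taxa: Castanea, Corvus, Cuon, Fagus, Gulo, Pan, Rana, Sorghum, Urocyon, Ursus, Zea.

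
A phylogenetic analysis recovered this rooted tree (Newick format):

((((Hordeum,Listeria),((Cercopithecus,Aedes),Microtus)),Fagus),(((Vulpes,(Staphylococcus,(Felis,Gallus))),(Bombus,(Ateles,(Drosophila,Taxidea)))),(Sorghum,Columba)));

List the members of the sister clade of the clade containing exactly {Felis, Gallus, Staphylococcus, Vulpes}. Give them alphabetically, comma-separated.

Ateles, Bombus, Drosophila, Taxidea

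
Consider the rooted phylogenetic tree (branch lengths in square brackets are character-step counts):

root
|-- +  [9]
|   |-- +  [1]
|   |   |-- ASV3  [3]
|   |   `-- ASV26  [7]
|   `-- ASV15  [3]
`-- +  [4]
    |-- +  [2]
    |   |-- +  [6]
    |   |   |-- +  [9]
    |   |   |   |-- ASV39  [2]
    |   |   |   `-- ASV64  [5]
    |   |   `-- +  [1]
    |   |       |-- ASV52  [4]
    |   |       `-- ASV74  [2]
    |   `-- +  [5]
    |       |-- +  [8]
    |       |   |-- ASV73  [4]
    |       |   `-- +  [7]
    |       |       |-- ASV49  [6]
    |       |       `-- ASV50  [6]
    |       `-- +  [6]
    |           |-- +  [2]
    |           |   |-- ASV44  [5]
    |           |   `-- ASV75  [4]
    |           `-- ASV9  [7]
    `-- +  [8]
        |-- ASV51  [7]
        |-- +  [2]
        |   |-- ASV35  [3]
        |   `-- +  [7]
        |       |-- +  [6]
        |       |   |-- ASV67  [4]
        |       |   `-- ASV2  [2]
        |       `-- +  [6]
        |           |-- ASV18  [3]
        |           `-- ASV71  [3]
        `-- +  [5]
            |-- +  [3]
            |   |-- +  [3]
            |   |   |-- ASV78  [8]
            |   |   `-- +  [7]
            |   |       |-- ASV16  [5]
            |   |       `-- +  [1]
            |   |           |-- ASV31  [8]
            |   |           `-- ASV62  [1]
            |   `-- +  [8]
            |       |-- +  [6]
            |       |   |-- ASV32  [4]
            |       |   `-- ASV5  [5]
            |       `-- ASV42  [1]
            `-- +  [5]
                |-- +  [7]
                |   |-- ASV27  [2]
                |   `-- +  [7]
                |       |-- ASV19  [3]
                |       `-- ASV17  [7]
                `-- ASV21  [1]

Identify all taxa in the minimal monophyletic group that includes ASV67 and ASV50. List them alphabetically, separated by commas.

ASV16, ASV17, ASV18, ASV19, ASV2, ASV21, ASV27, ASV31, ASV32, ASV35, ASV39, ASV42, ASV44, ASV49, ASV5, ASV50, ASV51, ASV52, ASV62, ASV64, ASV67, ASV71, ASV73, ASV74, ASV75, ASV78, ASV9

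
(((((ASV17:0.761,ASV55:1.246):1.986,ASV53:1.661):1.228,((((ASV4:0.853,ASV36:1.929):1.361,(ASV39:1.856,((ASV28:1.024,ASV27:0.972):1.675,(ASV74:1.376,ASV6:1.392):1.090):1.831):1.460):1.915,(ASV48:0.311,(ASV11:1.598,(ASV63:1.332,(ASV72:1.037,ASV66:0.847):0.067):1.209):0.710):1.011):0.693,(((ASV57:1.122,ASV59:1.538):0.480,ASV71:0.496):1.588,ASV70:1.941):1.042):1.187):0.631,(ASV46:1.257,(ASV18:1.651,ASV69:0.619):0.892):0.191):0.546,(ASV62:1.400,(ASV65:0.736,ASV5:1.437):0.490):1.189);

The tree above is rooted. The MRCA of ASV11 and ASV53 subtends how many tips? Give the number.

The MRCA of ASV11 and ASV53 is the node subtending (((ASV17,ASV55),ASV53),((((ASV4,ASV36),(ASV39,((ASV28,ASV27),(ASV74,ASV6)))),(ASV48,(ASV11,(ASV63,(ASV72,ASV66))))),(((ASV57,ASV59),ASV71),ASV70))).
That clade contains 19 terminal taxa: ASV11, ASV17, ASV27, ASV28, ASV36, ASV39, ASV4, ASV48, ASV53, ASV55, ASV57, ASV59, ASV6, ASV63, ASV66, ASV70, ASV71, ASV72, ASV74.

19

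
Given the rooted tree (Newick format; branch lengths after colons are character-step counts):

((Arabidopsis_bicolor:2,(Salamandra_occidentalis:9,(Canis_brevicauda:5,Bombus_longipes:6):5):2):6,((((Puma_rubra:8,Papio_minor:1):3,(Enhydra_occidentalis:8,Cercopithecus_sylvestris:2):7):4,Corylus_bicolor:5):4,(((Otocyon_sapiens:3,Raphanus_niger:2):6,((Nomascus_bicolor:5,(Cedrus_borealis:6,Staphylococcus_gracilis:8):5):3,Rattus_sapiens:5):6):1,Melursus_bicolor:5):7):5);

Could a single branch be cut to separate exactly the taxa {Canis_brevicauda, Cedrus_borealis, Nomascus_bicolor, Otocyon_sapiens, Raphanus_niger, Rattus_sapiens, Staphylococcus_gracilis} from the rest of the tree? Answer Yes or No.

The MRCA of the listed taxa is the root, so the smallest clade containing them is the whole tree.
That clade also contains Arabidopsis_bicolor, Bombus_longipes, Cercopithecus_sylvestris, Corylus_bicolor, Enhydra_occidentalis, Melursus_bicolor, Papio_minor, Puma_rubra, Salamandra_occidentalis, which are not in the proposed group, so the group is not monophyletic.

No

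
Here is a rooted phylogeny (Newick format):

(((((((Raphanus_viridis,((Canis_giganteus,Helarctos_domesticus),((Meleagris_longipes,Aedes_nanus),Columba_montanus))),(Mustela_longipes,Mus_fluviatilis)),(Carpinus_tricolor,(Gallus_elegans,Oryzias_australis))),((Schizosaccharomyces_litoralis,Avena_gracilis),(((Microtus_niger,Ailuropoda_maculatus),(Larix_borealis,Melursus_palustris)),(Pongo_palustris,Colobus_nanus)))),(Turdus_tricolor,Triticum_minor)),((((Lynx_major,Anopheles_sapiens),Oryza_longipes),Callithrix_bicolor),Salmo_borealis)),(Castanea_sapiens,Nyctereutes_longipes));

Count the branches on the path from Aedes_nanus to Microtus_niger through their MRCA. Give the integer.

12

The MRCA of Aedes_nanus and Microtus_niger is the node subtending ((((Raphanus_viridis,((Canis_giganteus,Helarctos_domesticus),((Meleagris_longipes,Aedes_nanus),Columba_montanus))),(Mustela_longipes,Mus_fluviatilis)),(Carpinus_tricolor,(Gallus_elegans,Oryzias_australis))),((Schizosaccharomyces_litoralis,Avena_gracilis),(((Microtus_niger,Ailuropoda_maculatus),(Larix_borealis,Melursus_palustris)),(Pongo_palustris,Colobus_nanus)))).
From Aedes_nanus up to that node: 7 branches. From Microtus_niger up to the same node: 5 branches. Total: 7 + 5 = 12.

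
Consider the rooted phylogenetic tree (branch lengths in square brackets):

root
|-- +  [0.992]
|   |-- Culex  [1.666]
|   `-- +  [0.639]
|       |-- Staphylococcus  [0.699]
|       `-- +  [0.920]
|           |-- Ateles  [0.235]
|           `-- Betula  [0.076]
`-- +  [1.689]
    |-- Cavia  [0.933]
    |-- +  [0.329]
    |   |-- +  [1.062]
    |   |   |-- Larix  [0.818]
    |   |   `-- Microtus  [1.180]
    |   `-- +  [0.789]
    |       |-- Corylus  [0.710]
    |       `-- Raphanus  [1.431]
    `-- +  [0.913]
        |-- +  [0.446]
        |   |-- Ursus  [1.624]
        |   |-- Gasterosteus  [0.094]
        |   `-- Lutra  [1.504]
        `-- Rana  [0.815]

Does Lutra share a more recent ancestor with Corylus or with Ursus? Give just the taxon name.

Ursus

The MRCA of Lutra and Ursus subtends (Ursus,Gasterosteus,Lutra) (3 taxa).
The MRCA of Lutra and Corylus subtends (Cavia,((Larix,Microtus),(Corylus,Raphanus)),((Ursus,Gasterosteus,Lutra),Rana)) (9 taxa).
The first is nested inside the second, so Lutra shares a more recent common ancestor with Ursus.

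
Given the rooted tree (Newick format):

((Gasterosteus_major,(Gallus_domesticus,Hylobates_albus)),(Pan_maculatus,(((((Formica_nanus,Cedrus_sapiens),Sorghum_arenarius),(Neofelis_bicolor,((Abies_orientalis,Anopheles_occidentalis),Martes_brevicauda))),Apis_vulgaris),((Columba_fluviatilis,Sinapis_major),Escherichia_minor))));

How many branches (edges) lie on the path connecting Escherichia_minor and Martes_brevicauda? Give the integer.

The MRCA of Escherichia_minor and Martes_brevicauda is the node subtending (((((Formica_nanus,Cedrus_sapiens),Sorghum_arenarius),(Neofelis_bicolor,((Abies_orientalis,Anopheles_occidentalis),Martes_brevicauda))),Apis_vulgaris),((Columba_fluviatilis,Sinapis_major),Escherichia_minor)).
From Escherichia_minor up to that node: 2 branches. From Martes_brevicauda up to the same node: 5 branches. Total: 2 + 5 = 7.

7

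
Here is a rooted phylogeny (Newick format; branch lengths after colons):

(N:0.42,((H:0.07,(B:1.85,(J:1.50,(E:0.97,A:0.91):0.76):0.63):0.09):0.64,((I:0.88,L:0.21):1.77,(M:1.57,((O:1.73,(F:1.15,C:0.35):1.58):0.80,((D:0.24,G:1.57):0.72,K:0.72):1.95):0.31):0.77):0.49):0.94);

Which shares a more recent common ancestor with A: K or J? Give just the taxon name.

The MRCA of A and J subtends (J,(E,A)) (3 taxa).
The MRCA of A and K subtends ((H,(B,(J,(E,A)))),((I,L),(M,((O,(F,C)),((D,G),K))))) (14 taxa).
The first is nested inside the second, so A shares a more recent common ancestor with J.

J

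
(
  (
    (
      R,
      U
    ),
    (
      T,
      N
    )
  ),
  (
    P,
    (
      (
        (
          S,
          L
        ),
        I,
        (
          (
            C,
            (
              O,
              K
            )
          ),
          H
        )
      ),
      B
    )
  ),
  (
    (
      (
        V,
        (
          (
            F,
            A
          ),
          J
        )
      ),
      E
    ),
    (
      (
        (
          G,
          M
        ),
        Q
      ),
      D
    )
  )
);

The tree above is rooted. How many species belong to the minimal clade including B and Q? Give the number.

22

The MRCA of B and Q is the root, so the clade is the entire tree.
That clade contains 22 terminal taxa: A, B, C, D, E, F, G, H, I, J, K, L, M, N, O, P, Q, R, S, T, U, V.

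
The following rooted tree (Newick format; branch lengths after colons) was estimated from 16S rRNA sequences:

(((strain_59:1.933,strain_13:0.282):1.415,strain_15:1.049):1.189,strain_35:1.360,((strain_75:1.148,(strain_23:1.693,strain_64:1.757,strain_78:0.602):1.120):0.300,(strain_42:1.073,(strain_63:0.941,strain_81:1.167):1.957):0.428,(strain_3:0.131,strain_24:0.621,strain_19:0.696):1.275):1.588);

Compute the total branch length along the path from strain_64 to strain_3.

4.583

The path runs strain_64 → … → MRCA → … → strain_3; the MRCA is the node subtending ((strain_75,(strain_23,strain_64,strain_78)),(strain_42,(strain_63,strain_81)),(strain_3,strain_24,strain_19)).
Branch lengths along that path: 1.757 + 1.120 + 0.300 + 1.275 + 0.131 = 4.583.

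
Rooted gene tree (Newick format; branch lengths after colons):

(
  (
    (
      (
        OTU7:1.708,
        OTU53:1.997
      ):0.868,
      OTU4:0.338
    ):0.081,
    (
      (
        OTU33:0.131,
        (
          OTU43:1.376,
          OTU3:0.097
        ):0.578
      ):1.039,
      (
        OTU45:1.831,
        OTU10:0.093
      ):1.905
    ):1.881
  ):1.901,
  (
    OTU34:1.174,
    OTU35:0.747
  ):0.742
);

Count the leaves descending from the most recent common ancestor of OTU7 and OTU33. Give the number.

8

The MRCA of OTU7 and OTU33 is the node subtending (((OTU7,OTU53),OTU4),((OTU33,(OTU43,OTU3)),(OTU45,OTU10))).
That clade contains 8 terminal taxa: OTU10, OTU3, OTU33, OTU4, OTU43, OTU45, OTU53, OTU7.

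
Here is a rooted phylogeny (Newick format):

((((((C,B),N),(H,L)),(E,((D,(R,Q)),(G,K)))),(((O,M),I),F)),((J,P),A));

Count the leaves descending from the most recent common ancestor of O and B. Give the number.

15

The MRCA of O and B is the node subtending (((((C,B),N),(H,L)),(E,((D,(R,Q)),(G,K)))),(((O,M),I),F)).
That clade contains 15 terminal taxa: B, C, D, E, F, G, H, I, K, L, M, N, O, Q, R.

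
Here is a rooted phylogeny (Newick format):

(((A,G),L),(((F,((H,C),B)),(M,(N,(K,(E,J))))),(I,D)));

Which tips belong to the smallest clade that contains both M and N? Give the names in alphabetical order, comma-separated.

Tracing M: it sits inside (M,(N,(K,(E,J)))).
Tracing N: it sits inside (N,(K,(E,J))).
The smallest clade enclosing both is (M,(N,(K,(E,J)))); the answer is its 5 terminal taxa in alphabetical order.

E, J, K, M, N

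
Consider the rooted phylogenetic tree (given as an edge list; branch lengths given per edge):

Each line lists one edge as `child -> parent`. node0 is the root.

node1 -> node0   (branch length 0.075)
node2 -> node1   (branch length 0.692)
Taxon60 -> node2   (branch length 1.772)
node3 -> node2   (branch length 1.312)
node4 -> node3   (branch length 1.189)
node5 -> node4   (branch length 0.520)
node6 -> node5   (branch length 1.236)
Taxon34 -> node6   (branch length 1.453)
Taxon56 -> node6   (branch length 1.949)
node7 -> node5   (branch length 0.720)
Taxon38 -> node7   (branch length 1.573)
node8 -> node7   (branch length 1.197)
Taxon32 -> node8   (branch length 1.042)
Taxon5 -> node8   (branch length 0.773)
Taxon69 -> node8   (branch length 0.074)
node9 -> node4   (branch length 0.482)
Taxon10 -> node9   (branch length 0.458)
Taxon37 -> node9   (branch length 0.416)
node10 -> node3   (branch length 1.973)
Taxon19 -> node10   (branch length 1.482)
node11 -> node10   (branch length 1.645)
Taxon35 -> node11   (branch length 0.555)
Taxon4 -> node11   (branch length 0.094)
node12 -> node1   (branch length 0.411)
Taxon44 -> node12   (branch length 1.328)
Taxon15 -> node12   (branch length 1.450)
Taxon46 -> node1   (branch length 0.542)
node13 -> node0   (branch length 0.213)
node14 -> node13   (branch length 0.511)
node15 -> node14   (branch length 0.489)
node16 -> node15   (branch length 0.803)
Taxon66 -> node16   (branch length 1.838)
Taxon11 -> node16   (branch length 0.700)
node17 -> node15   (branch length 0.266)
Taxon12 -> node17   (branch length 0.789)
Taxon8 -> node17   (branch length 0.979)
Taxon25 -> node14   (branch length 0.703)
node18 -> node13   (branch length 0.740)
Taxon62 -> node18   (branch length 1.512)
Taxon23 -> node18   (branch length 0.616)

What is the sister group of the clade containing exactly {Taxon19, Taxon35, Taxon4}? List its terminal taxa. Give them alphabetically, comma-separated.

Taxon10, Taxon32, Taxon34, Taxon37, Taxon38, Taxon5, Taxon56, Taxon69

The clade containing exactly {Taxon19, Taxon35, Taxon4} attaches to the tree at the node subtending ((((Taxon34,Taxon56),(Taxon38,(Taxon32,Taxon5,Taxon69))),(Taxon10,Taxon37)),(Taxon19,(Taxon35,Taxon4))).
The other lineage descending from that same node — the sister group — is (((Taxon34,Taxon56),(Taxon38,(Taxon32,Taxon5,Taxon69))),(Taxon10,Taxon37)); its 8 tips in alphabetical order are the answer.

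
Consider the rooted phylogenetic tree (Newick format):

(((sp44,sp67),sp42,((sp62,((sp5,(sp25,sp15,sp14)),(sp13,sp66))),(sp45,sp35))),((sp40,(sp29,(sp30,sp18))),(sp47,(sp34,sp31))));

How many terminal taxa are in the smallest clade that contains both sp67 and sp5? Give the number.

12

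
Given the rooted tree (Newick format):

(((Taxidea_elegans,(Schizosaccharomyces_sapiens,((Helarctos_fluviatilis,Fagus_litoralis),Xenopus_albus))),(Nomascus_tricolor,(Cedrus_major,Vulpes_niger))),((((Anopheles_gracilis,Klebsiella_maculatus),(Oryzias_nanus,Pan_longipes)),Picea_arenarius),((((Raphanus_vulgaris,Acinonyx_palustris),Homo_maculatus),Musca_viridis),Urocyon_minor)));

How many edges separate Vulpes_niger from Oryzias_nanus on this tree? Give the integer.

The MRCA of Vulpes_niger and Oryzias_nanus is the root of the tree.
From Vulpes_niger up to that node: 4 branches. From Oryzias_nanus up to the same node: 5 branches. Total: 4 + 5 = 9.

9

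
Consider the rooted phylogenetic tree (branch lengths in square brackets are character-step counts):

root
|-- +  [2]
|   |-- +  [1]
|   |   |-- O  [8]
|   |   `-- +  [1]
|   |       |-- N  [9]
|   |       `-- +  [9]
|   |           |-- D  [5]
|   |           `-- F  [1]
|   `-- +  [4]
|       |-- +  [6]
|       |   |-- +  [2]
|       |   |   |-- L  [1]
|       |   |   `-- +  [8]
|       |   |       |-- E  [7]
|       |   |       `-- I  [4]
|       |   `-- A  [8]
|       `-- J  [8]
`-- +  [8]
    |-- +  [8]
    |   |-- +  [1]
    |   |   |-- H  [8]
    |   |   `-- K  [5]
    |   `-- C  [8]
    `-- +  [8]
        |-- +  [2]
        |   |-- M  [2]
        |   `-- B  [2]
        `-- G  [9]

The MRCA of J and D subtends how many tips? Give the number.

9

The MRCA of J and D is the node subtending ((O,(N,(D,F))),(((L,(E,I)),A),J)).
That clade contains 9 terminal taxa: A, D, E, F, I, J, L, N, O.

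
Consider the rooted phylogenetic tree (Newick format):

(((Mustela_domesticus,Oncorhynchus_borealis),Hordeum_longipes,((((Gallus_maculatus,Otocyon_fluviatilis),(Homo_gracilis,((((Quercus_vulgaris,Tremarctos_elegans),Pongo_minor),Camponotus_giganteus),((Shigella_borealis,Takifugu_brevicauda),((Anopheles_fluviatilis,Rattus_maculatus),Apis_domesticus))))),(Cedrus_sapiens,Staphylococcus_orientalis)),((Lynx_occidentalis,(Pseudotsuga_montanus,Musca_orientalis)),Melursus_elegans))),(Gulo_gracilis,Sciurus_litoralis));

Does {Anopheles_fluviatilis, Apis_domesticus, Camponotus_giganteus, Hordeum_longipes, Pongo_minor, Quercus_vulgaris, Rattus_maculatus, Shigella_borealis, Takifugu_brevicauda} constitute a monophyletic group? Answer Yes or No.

No

The MRCA of the listed taxa subtends ((Mustela_domesticus,Oncorhynchus_borealis),Hordeum_longipes,((((Gallus_maculatus,Otocyon_fluviatilis),(Homo_gracilis,((((Quercus_vulgaris,Tremarctos_elegans),Pongo_minor),Camponotus_giganteus),((Shigella_borealis,Takifugu_brevicauda),((Anopheles_fluviatilis,Rattus_maculatus),Apis_domesticus))))),(Cedrus_sapiens,Staphylococcus_orientalis)),((Lynx_occidentalis,(Pseudotsuga_montanus,Musca_orientalis)),Melursus_elegans))).
That clade also contains Cedrus_sapiens, Gallus_maculatus, Homo_gracilis, Lynx_occidentalis, Melursus_elegans, Musca_orientalis, Mustela_domesticus, Oncorhynchus_borealis, Otocyon_fluviatilis, Pseudotsuga_montanus, Staphylococcus_orientalis, Tremarctos_elegans, which are not in the proposed group, so the group is not monophyletic.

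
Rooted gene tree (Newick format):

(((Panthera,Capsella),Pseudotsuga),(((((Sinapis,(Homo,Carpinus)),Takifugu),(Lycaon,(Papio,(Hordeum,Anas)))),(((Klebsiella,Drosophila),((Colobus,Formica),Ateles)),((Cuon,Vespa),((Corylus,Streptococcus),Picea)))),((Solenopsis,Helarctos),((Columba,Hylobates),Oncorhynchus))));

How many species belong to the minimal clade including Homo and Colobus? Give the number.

18

The MRCA of Homo and Colobus is the node subtending ((((Sinapis,(Homo,Carpinus)),Takifugu),(Lycaon,(Papio,(Hordeum,Anas)))),(((Klebsiella,Drosophila),((Colobus,Formica),Ateles)),((Cuon,Vespa),((Corylus,Streptococcus),Picea)))).
That clade contains 18 terminal taxa: Anas, Ateles, Carpinus, Colobus, Corylus, Cuon, Drosophila, Formica, Homo, Hordeum, Klebsiella, Lycaon, Papio, Picea, Sinapis, Streptococcus, Takifugu, Vespa.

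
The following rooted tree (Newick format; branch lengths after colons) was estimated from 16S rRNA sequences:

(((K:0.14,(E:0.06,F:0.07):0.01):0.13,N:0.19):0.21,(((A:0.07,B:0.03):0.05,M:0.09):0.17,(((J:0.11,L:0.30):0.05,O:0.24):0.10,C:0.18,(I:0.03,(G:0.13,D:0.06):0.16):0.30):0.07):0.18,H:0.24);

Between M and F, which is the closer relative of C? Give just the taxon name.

M

The MRCA of C and M subtends (((A,B),M),(((J,L),O),C,(I,(G,D)))) (10 taxa).
The MRCA of C and F is the root, subtending the entire tree (15 taxa).
The first is nested inside the second, so C shares a more recent common ancestor with M.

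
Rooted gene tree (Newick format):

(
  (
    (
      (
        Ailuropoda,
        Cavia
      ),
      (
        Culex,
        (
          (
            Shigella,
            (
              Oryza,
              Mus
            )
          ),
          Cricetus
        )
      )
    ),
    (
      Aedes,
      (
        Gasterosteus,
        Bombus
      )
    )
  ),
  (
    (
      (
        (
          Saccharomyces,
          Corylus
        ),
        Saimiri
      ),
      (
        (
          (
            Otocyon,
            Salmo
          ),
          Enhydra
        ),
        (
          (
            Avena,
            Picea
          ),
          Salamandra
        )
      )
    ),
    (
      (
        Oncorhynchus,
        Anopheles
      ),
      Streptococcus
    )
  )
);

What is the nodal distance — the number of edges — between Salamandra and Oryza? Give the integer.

The MRCA of Salamandra and Oryza is the root of the tree.
From Salamandra up to that node: 5 branches. From Oryza up to the same node: 7 branches. Total: 5 + 7 = 12.

12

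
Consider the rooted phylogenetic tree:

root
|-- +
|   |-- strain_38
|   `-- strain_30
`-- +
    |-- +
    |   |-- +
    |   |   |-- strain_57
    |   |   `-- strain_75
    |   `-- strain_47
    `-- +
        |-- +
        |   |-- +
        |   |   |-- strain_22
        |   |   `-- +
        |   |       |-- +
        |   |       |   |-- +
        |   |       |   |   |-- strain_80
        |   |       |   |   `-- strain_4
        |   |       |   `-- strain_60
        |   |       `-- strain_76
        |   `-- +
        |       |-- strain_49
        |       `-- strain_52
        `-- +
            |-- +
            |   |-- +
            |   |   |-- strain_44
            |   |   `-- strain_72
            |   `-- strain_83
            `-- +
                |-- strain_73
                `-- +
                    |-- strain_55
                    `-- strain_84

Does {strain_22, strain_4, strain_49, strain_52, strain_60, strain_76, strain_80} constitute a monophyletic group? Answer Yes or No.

Yes

The most recent common ancestor of these taxa subtends ((strain_22,(((strain_80,strain_4),strain_60),strain_76)),(strain_49,strain_52)).
That clade has exactly 7 tips — every listed taxon and nothing else — so the group is monophyletic.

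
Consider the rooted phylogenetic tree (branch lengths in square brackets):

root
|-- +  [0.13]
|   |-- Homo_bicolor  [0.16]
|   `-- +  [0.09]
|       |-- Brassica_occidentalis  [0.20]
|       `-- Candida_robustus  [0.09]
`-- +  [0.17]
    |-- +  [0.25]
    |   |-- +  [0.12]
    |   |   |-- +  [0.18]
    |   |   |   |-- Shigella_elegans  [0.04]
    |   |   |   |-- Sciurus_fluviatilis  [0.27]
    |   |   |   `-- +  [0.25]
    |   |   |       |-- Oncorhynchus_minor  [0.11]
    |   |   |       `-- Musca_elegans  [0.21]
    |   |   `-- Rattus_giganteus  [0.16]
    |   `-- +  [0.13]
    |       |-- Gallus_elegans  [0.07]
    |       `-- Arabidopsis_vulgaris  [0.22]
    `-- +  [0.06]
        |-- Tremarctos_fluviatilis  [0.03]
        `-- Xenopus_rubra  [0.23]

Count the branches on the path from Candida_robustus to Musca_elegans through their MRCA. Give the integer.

9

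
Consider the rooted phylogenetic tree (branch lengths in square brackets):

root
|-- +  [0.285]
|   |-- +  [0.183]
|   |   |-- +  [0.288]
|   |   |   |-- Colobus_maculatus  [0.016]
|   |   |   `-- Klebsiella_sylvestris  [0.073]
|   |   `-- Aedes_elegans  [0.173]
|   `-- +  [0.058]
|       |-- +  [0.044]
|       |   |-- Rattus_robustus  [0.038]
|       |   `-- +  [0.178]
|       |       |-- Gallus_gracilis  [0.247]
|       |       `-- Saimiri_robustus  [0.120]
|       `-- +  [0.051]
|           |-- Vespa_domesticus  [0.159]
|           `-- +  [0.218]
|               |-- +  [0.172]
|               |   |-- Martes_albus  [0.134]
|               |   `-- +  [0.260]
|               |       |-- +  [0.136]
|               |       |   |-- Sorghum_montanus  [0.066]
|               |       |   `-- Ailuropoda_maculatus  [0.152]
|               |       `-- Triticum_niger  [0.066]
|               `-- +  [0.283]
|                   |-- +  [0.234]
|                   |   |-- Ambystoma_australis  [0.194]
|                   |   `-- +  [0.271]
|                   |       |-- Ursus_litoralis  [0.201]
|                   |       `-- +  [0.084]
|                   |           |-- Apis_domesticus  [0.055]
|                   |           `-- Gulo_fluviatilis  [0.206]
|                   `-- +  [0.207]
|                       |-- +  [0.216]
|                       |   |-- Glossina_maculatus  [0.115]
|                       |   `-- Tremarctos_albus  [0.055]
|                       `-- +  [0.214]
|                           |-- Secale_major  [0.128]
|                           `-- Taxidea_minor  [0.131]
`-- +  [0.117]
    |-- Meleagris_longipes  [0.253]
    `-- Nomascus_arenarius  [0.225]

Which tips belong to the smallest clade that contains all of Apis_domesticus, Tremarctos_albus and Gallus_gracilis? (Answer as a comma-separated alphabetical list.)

Ailuropoda_maculatus, Ambystoma_australis, Apis_domesticus, Gallus_gracilis, Glossina_maculatus, Gulo_fluviatilis, Martes_albus, Rattus_robustus, Saimiri_robustus, Secale_major, Sorghum_montanus, Taxidea_minor, Tremarctos_albus, Triticum_niger, Ursus_litoralis, Vespa_domesticus

Tracing Apis_domesticus: it sits inside (Apis_domesticus,Gulo_fluviatilis).
Tracing Tremarctos_albus: it sits inside (Glossina_maculatus,Tremarctos_albus).
Tracing Gallus_gracilis: it sits inside (Gallus_gracilis,Saimiri_robustus).
The smallest clade enclosing all 3 is ((Rattus_robustus,(Gallus_gracilis,Saimiri_robustus)),(Vespa_domesticus,((Martes_albus,((Sorghum_montanus,Ailuropoda_maculatus),Triticum_niger)),((Ambystoma_australis,(Ursus_litoralis,(Apis_domesticus,Gulo_fluviatilis))),((Glossina_maculatus,Tremarctos_albus),(Secale_major,Taxidea_minor)))))); the answer is its 16 terminal taxa in alphabetical order.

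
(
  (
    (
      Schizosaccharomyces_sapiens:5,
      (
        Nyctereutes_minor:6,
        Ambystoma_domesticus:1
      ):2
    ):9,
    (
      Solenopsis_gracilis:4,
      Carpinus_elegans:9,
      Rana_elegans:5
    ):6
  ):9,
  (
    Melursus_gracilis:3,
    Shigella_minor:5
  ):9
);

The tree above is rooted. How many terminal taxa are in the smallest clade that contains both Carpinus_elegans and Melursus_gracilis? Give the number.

The MRCA of Carpinus_elegans and Melursus_gracilis is the root, so the clade is the entire tree.
That clade contains 8 terminal taxa: Ambystoma_domesticus, Carpinus_elegans, Melursus_gracilis, Nyctereutes_minor, Rana_elegans, Schizosaccharomyces_sapiens, Shigella_minor, Solenopsis_gracilis.

8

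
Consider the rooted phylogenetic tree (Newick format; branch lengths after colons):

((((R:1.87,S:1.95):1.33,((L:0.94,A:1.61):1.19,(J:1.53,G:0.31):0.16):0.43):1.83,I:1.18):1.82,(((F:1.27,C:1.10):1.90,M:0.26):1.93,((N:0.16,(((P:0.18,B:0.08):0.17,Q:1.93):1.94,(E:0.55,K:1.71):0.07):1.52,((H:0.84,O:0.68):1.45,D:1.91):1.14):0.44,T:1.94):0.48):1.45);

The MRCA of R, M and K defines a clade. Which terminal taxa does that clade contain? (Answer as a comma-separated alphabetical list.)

Tracing R: it sits inside (R,S).
Tracing M: it sits inside ((F,C),M).
Tracing K: it sits inside (E,K).
The smallest clade enclosing all 3 is the whole tree (their MRCA is the root), so the answer is all 20 tips in alphabetical order.

A, B, C, D, E, F, G, H, I, J, K, L, M, N, O, P, Q, R, S, T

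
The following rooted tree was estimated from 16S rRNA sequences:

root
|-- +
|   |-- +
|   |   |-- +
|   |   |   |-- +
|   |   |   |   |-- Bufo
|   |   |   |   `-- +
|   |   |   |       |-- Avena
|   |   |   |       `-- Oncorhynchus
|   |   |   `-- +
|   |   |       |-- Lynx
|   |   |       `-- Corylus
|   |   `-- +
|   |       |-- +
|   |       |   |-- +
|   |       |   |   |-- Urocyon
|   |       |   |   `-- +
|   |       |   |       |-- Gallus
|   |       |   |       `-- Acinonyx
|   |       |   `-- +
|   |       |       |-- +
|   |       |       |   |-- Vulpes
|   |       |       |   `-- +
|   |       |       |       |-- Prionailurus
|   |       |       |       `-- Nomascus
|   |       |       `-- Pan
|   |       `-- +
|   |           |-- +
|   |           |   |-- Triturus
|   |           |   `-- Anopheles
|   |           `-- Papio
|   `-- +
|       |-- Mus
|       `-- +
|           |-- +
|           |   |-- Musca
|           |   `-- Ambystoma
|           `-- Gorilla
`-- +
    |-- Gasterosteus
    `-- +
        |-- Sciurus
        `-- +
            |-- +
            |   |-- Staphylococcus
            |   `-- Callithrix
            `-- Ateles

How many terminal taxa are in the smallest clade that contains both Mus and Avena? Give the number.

The MRCA of Mus and Avena is the node subtending ((((Bufo,(Avena,Oncorhynchus)),(Lynx,Corylus)),(((Urocyon,(Gallus,Acinonyx)),((Vulpes,(Prionailurus,Nomascus)),Pan)),((Triturus,Anopheles),Papio))),(Mus,((Musca,Ambystoma),Gorilla))).
That clade contains 19 terminal taxa: Acinonyx, Ambystoma, Anopheles, Avena, Bufo, Corylus, Gallus, Gorilla, Lynx, Mus, Musca, Nomascus, Oncorhynchus, Pan, Papio, Prionailurus, Triturus, Urocyon, Vulpes.

19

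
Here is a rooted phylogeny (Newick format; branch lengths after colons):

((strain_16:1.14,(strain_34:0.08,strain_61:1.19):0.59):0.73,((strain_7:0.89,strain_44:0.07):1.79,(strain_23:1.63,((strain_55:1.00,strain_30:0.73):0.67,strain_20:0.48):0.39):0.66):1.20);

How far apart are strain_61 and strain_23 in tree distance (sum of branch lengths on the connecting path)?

6.00

The path runs strain_61 → … → MRCA → … → strain_23; the MRCA is the root of the tree.
Branch lengths along that path: 1.19 + 0.59 + 0.73 + 1.20 + 0.66 + 1.63 = 6.00.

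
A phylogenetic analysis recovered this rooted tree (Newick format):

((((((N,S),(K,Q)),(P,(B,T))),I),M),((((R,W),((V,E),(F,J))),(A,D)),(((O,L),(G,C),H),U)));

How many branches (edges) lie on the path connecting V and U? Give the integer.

The MRCA of V and U is the node subtending ((((R,W),((V,E),(F,J))),(A,D)),(((O,L),(G,C),H),U)).
From V up to that node: 5 branches. From U up to the same node: 2 branches. Total: 5 + 2 = 7.

7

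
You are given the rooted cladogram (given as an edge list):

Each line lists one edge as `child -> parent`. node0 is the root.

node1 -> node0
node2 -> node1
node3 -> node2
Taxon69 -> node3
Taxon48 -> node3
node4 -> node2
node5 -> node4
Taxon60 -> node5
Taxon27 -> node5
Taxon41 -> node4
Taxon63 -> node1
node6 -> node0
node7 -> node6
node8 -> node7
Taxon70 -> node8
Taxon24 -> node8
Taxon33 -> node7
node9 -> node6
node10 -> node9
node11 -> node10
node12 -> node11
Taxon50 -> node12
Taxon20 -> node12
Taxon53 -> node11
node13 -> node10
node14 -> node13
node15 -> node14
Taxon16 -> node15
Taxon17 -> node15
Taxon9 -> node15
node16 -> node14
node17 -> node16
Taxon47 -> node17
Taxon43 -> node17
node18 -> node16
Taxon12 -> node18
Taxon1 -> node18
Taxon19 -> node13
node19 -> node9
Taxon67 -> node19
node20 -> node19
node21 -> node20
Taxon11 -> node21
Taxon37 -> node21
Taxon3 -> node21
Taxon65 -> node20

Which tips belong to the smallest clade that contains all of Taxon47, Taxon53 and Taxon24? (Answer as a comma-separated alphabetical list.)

Tracing Taxon47: it sits inside (Taxon47,Taxon43).
Tracing Taxon53: it sits inside ((Taxon50,Taxon20),Taxon53).
Tracing Taxon24: it sits inside (Taxon70,Taxon24).
The smallest clade enclosing all 3 is (((Taxon70,Taxon24),Taxon33),((((Taxon50,Taxon20),Taxon53),(((Taxon16,Taxon17,Taxon9),((Taxon47,Taxon43),(Taxon12,Taxon1))),Taxon19)),(Taxon67,((Taxon11,Taxon37,Taxon3),Taxon65)))); the answer is its 19 terminal taxa in alphabetical order.

Taxon1, Taxon11, Taxon12, Taxon16, Taxon17, Taxon19, Taxon20, Taxon24, Taxon3, Taxon33, Taxon37, Taxon43, Taxon47, Taxon50, Taxon53, Taxon65, Taxon67, Taxon70, Taxon9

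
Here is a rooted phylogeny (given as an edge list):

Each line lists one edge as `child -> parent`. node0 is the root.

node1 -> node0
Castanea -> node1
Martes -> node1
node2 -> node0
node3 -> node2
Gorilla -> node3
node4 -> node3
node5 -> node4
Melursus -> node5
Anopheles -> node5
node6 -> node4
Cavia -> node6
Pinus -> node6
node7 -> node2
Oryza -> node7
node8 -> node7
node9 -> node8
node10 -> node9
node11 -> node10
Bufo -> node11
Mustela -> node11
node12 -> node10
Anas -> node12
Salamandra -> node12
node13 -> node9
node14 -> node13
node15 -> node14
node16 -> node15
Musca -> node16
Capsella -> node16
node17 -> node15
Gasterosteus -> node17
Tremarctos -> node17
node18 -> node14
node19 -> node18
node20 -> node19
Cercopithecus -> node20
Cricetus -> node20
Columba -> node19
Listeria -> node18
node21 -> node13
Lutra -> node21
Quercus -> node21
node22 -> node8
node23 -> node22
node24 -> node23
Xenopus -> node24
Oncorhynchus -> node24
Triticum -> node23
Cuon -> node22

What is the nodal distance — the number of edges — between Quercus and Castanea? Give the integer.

9

The MRCA of Quercus and Castanea is the root of the tree.
From Quercus up to that node: 7 branches. From Castanea up to the same node: 2 branches. Total: 7 + 2 = 9.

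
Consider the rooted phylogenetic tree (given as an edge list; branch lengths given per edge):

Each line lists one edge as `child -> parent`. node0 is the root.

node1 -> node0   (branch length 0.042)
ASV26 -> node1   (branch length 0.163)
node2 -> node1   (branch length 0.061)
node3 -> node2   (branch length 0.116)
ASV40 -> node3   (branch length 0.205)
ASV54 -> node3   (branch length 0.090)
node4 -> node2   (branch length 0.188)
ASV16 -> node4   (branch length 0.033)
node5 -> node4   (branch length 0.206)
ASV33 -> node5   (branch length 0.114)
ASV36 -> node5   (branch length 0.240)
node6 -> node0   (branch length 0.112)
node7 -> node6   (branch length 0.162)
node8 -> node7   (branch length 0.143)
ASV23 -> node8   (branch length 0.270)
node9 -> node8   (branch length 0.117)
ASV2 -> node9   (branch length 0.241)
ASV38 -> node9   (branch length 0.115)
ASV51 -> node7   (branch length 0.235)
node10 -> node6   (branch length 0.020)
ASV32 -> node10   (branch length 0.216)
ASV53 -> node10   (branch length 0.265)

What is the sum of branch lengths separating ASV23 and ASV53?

0.860

The path runs ASV23 → … → MRCA → … → ASV53; the MRCA is the node subtending (((ASV23,(ASV2,ASV38)),ASV51),(ASV32,ASV53)).
Branch lengths along that path: 0.270 + 0.143 + 0.162 + 0.020 + 0.265 = 0.860.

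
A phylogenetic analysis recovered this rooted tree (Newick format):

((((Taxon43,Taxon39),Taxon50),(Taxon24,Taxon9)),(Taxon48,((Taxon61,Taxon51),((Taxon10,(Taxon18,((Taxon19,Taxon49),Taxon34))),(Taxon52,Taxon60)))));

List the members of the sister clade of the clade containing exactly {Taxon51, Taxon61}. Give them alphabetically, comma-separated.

The clade containing exactly {Taxon51, Taxon61} attaches to the tree at the node subtending ((Taxon61,Taxon51),((Taxon10,(Taxon18,((Taxon19,Taxon49),Taxon34))),(Taxon52,Taxon60))).
The other lineage descending from that same node — the sister group — is ((Taxon10,(Taxon18,((Taxon19,Taxon49),Taxon34))),(Taxon52,Taxon60)); its 7 tips in alphabetical order are the answer.

Taxon10, Taxon18, Taxon19, Taxon34, Taxon49, Taxon52, Taxon60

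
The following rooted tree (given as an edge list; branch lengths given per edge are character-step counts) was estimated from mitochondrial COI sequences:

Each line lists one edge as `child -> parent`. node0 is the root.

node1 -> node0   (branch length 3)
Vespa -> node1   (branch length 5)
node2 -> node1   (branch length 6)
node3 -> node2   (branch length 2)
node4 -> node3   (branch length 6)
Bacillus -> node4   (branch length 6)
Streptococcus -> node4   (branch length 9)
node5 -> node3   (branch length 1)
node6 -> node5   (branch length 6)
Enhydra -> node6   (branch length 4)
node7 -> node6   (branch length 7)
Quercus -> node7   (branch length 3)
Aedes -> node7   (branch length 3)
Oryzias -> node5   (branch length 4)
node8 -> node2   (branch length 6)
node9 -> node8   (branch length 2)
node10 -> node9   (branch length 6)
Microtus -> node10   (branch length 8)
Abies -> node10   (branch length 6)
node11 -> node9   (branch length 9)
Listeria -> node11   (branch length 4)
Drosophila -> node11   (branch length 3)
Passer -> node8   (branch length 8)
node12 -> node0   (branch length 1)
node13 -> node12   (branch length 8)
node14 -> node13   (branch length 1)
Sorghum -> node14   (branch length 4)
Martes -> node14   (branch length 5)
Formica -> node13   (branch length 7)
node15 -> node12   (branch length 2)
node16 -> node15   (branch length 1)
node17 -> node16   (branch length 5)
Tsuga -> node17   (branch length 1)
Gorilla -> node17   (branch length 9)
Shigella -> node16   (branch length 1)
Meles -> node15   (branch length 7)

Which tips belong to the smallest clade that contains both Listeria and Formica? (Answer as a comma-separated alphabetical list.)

Tracing Listeria: it sits inside (Listeria,Drosophila).
Tracing Formica: it sits inside ((Sorghum,Martes),Formica).
The smallest clade enclosing both is the whole tree (their MRCA is the root), so the answer is all 19 tips in alphabetical order.

Abies, Aedes, Bacillus, Drosophila, Enhydra, Formica, Gorilla, Listeria, Martes, Meles, Microtus, Oryzias, Passer, Quercus, Shigella, Sorghum, Streptococcus, Tsuga, Vespa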